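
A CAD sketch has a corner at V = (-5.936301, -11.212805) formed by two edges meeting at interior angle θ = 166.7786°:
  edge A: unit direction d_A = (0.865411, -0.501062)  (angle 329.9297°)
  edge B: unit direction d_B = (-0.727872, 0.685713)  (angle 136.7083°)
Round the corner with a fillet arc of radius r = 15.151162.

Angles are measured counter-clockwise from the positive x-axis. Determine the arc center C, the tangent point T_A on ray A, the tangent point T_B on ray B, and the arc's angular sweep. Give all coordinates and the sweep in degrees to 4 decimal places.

center=(3.1750,1.0194) T_A=(-4.4167,-12.0926) T_B=(-7.2144,-10.0088) sweep=13.2214

bisector direction at 53.3190° = (0.597359,0.801974)
center distance |VC| = r/sin(θ/2) = 15.151162/sin(83.3893°) = 15.252572
C = V + |VC|·bis = (3.1750,1.0194)
T_A = V + ((C−V)·d_A)·d_A = V + 1.7559·d_A = (-4.4167,-12.0926)
T_B = V + ((C−V)·d_B)·d_B = V + 1.7559·d_B = (-7.2144,-10.0088)
sweep = 180° − θ = 13.2214°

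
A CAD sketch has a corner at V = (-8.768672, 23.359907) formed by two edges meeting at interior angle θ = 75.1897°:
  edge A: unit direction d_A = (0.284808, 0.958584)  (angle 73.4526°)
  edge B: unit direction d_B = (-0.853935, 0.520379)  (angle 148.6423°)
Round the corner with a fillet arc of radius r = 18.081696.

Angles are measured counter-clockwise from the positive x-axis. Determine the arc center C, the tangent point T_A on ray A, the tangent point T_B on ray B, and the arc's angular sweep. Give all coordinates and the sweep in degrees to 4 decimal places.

bisector direction at 111.0475° = (-0.359141,0.933283)
center distance |VC| = r/sin(θ/2) = 18.081696/sin(37.5949°) = 29.638532
C = V + |VC|·bis = (-19.4131,51.0211)
T_A = V + ((C−V)·d_A)·d_A = V + 23.4839·d_A = (-2.0803,45.8712)
T_B = V + ((C−V)·d_B)·d_B = V + 23.4839·d_B = (-28.8224,35.5805)
sweep = 180° − θ = 104.8103°

center=(-19.4131,51.0211) T_A=(-2.0803,45.8712) T_B=(-28.8224,35.5805) sweep=104.8103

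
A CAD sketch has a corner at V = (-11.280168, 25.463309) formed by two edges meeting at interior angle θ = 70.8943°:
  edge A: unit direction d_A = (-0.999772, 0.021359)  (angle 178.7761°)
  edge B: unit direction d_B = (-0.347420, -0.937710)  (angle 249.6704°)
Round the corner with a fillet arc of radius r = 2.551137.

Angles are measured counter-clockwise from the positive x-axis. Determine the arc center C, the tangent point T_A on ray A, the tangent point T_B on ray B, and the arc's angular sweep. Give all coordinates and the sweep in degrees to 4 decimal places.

center=(-14.9174,22.9893) T_A=(-14.8629,25.5399) T_B=(-12.5252,22.1030) sweep=109.1057

bisector direction at 214.2233° = (-0.826852,-0.562419)
center distance |VC| = r/sin(θ/2) = 2.551137/sin(35.4472°) = 4.398878
C = V + |VC|·bis = (-14.9174,22.9893)
T_A = V + ((C−V)·d_A)·d_A = V + 3.5835·d_A = (-14.8629,25.5399)
T_B = V + ((C−V)·d_B)·d_B = V + 3.5835·d_B = (-12.5252,22.1030)
sweep = 180° − θ = 109.1057°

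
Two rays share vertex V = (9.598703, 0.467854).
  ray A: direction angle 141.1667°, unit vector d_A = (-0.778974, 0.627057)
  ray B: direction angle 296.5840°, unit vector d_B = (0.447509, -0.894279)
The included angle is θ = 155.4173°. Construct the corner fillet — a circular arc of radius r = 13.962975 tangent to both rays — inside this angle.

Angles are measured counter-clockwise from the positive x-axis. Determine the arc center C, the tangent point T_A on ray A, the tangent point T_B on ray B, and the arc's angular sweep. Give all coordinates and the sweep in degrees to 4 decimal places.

bisector direction at 218.8753° = (-0.778513,-0.627628)
center distance |VC| = r/sin(θ/2) = 13.962975/sin(77.7087°) = 14.290547
C = V + |VC|·bis = (-1.5267,-8.5013)
T_A = V + ((C−V)·d_A)·d_A = V + 3.0422·d_A = (7.2289,2.3755)
T_B = V + ((C−V)·d_B)·d_B = V + 3.0422·d_B = (10.9601,-2.2527)
sweep = 180° − θ = 24.5827°

center=(-1.5267,-8.5013) T_A=(7.2289,2.3755) T_B=(10.9601,-2.2527) sweep=24.5827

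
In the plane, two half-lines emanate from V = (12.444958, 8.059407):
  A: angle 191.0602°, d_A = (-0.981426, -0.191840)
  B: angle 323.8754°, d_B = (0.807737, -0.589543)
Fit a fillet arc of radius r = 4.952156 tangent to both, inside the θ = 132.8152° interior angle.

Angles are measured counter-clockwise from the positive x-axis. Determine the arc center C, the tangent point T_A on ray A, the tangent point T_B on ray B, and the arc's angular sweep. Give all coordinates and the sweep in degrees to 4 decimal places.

bisector direction at 257.4678° = (-0.216988,-0.976174)
center distance |VC| = r/sin(θ/2) = 4.952156/sin(66.4076°) = 5.403831
C = V + |VC|·bis = (11.2724,2.7843)
T_A = V + ((C−V)·d_A)·d_A = V + 2.1628·d_A = (10.3224,7.6445)
T_B = V + ((C−V)·d_B)·d_B = V + 2.1628·d_B = (14.1919,6.7844)
sweep = 180° − θ = 47.1848°

center=(11.2724,2.7843) T_A=(10.3224,7.6445) T_B=(14.1919,6.7844) sweep=47.1848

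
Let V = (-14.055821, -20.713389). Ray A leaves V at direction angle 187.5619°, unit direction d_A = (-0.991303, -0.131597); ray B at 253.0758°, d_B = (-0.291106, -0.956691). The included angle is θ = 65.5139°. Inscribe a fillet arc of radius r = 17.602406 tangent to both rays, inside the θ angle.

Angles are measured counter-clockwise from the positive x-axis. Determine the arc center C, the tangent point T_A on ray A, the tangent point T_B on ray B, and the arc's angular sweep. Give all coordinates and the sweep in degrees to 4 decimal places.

center=(-38.8602,-41.7630) T_A=(-41.1766,-24.3137) T_B=(-22.0201,-46.8872) sweep=114.4861

bisector direction at 220.3189° = (-0.762455,-0.647041)
center distance |VC| = r/sin(θ/2) = 17.602406/sin(32.7570°) = 32.532195
C = V + |VC|·bis = (-38.8602,-41.7630)
T_A = V + ((C−V)·d_A)·d_A = V + 27.3587·d_A = (-41.1766,-24.3137)
T_B = V + ((C−V)·d_B)·d_B = V + 27.3587·d_B = (-22.0201,-46.8872)
sweep = 180° − θ = 114.4861°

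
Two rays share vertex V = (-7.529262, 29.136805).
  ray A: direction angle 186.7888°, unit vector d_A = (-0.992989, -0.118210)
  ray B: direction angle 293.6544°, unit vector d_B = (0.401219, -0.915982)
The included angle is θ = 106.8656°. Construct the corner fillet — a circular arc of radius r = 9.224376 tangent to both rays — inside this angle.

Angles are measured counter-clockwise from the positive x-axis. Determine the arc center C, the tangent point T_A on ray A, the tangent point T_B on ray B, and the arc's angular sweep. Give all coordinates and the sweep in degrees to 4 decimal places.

bisector direction at 240.2216° = (-0.496647,-0.867953)
center distance |VC| = r/sin(θ/2) = 9.224376/sin(53.4328°) = 11.485123
C = V + |VC|·bis = (-13.2333,19.1683)
T_A = V + ((C−V)·d_A)·d_A = V + 6.8424·d_A = (-14.3237,28.3280)
T_B = V + ((C−V)·d_B)·d_B = V + 6.8424·d_B = (-4.7839,22.8693)
sweep = 180° − θ = 73.1344°

center=(-13.2333,19.1683) T_A=(-14.3237,28.3280) T_B=(-4.7839,22.8693) sweep=73.1344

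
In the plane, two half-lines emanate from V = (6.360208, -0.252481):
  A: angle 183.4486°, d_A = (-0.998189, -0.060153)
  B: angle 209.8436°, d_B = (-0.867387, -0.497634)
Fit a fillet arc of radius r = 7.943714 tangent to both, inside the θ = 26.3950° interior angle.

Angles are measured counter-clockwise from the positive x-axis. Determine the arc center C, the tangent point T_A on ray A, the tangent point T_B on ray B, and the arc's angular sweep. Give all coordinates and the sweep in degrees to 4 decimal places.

center=(-26.9755,-10.2195) T_A=(-27.4533,-2.2902) T_B=(-23.0224,-17.1098) sweep=153.6050

bisector direction at 196.6461° = (-0.958092,-0.286459)
center distance |VC| = r/sin(θ/2) = 7.943714/sin(13.1975°) = 34.793789
C = V + |VC|·bis = (-26.9755,-10.2195)
T_A = V + ((C−V)·d_A)·d_A = V + 33.8748·d_A = (-27.4533,-2.2902)
T_B = V + ((C−V)·d_B)·d_B = V + 33.8748·d_B = (-23.0224,-17.1098)
sweep = 180° − θ = 153.6050°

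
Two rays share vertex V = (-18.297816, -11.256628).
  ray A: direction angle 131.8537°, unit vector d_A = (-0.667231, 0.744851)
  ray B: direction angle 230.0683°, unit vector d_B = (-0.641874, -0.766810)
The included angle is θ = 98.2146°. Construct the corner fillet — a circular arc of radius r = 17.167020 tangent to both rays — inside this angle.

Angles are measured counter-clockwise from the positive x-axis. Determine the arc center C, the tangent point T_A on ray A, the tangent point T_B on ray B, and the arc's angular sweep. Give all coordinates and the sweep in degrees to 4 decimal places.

center=(-41.0042,-11.6375) T_A=(-28.2173,-0.1831) T_B=(-27.8404,-22.6566) sweep=81.7854

bisector direction at 180.9610° = (-0.999859,-0.016772)
center distance |VC| = r/sin(θ/2) = 17.167020/sin(49.1073°) = 22.709594
C = V + |VC|·bis = (-41.0042,-11.6375)
T_A = V + ((C−V)·d_A)·d_A = V + 14.8667·d_A = (-28.2173,-0.1831)
T_B = V + ((C−V)·d_B)·d_B = V + 14.8667·d_B = (-27.8404,-22.6566)
sweep = 180° − θ = 81.7854°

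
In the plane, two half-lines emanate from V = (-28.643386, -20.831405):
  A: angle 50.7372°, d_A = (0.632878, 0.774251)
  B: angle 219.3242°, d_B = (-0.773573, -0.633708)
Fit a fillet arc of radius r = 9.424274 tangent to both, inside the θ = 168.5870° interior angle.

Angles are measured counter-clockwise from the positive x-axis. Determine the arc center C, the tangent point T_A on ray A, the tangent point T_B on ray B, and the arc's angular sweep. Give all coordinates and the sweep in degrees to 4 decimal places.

bisector direction at 135.0307° = (-0.707486,0.706728)
center distance |VC| = r/sin(θ/2) = 9.424274/sin(84.2935°) = 9.471211
C = V + |VC|·bis = (-35.3441,-14.1378)
T_A = V + ((C−V)·d_A)·d_A = V + 0.9417·d_A = (-28.0474,-20.1023)
T_B = V + ((C−V)·d_B)·d_B = V + 0.9417·d_B = (-29.3719,-21.4282)
sweep = 180° − θ = 11.4130°

center=(-35.3441,-14.1378) T_A=(-28.0474,-20.1023) T_B=(-29.3719,-21.4282) sweep=11.4130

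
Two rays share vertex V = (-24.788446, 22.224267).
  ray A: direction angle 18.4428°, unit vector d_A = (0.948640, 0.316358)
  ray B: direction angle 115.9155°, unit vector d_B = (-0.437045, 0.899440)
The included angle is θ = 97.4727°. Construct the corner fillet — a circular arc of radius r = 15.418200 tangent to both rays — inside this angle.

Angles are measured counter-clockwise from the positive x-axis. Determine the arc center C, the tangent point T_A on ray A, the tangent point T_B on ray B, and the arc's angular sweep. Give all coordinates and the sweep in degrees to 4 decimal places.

center=(-16.8330,41.1302) T_A=(-11.9553,26.5039) T_B=(-30.7007,34.3918) sweep=82.5273

bisector direction at 67.1792° = (0.387851,0.921722)
center distance |VC| = r/sin(θ/2) = 15.418200/sin(48.7364°) = 20.511580
C = V + |VC|·bis = (-16.8330,41.1302)
T_A = V + ((C−V)·d_A)·d_A = V + 13.5279·d_A = (-11.9553,26.5039)
T_B = V + ((C−V)·d_B)·d_B = V + 13.5279·d_B = (-30.7007,34.3918)
sweep = 180° − θ = 82.5273°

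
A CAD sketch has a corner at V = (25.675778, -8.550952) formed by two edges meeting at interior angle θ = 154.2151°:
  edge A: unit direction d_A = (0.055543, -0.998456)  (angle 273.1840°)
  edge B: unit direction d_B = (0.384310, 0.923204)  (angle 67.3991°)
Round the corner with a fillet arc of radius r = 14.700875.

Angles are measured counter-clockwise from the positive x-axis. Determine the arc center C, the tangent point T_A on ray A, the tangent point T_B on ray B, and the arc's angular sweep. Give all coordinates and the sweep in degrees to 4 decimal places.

bisector direction at 350.2916° = (0.985679,-0.168635)
center distance |VC| = r/sin(θ/2) = 14.700875/sin(77.1076°) = 15.081059
C = V + |VC|·bis = (40.5409,-11.0941)
T_A = V + ((C−V)·d_A)·d_A = V + 3.3649·d_A = (25.8627,-11.9107)
T_B = V + ((C−V)·d_B)·d_B = V + 3.3649·d_B = (26.9689,-5.4445)
sweep = 180° − θ = 25.7849°

center=(40.5409,-11.0941) T_A=(25.8627,-11.9107) T_B=(26.9689,-5.4445) sweep=25.7849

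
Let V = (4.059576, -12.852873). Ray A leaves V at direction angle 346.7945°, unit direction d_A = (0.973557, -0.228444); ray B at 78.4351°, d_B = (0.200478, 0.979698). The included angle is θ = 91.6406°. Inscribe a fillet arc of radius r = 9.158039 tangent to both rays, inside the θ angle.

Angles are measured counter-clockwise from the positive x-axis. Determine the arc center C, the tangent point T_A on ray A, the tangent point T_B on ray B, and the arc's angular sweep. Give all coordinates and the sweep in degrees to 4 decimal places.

bisector direction at 32.6148° = (0.842313,0.538988)
center distance |VC| = r/sin(θ/2) = 9.158039/sin(45.8203°) = 12.769912
C = V + |VC|·bis = (14.8158,-5.9700)
T_A = V + ((C−V)·d_A)·d_A = V + 8.8995·d_A = (12.7237,-14.8859)
T_B = V + ((C−V)·d_B)·d_B = V + 8.8995·d_B = (5.8437,-4.1341)
sweep = 180° − θ = 88.3594°

center=(14.8158,-5.9700) T_A=(12.7237,-14.8859) T_B=(5.8437,-4.1341) sweep=88.3594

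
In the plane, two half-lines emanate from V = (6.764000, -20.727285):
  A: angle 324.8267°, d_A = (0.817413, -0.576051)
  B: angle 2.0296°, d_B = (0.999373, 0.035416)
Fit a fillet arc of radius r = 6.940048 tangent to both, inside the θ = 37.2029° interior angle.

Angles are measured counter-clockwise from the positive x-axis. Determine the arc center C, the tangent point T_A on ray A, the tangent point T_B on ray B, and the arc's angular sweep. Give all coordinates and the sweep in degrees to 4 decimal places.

center=(27.6171,-26.9327) T_A=(23.6192,-32.6056) T_B=(27.3713,-19.9970) sweep=142.7971

bisector direction at 343.4282° = (0.958463,-0.285217)
center distance |VC| = r/sin(θ/2) = 6.940048/sin(18.6014°) = 21.756776
C = V + |VC|·bis = (27.6171,-26.9327)
T_A = V + ((C−V)·d_A)·d_A = V + 20.6202·d_A = (23.6192,-32.6056)
T_B = V + ((C−V)·d_B)·d_B = V + 20.6202·d_B = (27.3713,-19.9970)
sweep = 180° − θ = 142.7971°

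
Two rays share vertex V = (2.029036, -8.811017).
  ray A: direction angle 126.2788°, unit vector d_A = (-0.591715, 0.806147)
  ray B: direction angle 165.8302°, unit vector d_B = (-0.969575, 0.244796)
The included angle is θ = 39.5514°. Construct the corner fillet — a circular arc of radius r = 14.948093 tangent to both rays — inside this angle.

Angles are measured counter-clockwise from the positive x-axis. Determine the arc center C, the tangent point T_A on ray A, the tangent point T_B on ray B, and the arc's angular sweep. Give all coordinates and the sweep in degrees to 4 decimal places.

center=(-34.6220,15.8597) T_A=(-22.5717,24.7048) T_B=(-38.2813,1.3665) sweep=140.4486

bisector direction at 146.0545° = (-0.829569,0.558404)
center distance |VC| = r/sin(θ/2) = 14.948093/sin(19.7757°) = 44.180836
C = V + |VC|·bis = (-34.6220,15.8597)
T_A = V + ((C−V)·d_A)·d_A = V + 41.5752·d_A = (-22.5717,24.7048)
T_B = V + ((C−V)·d_B)·d_B = V + 41.5752·d_B = (-38.2813,1.3665)
sweep = 180° − θ = 140.4486°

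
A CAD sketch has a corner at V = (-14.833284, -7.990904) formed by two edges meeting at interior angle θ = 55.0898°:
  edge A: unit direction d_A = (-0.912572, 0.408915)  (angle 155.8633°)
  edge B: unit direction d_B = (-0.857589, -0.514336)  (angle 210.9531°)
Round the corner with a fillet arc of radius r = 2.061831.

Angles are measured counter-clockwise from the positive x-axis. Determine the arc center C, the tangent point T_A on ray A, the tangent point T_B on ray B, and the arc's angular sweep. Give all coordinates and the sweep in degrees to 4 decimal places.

bisector direction at 183.4082° = (-0.998231,-0.059449)
center distance |VC| = r/sin(θ/2) = 2.061831/sin(27.5449°) = 4.458557
C = V + |VC|·bis = (-19.2840,-8.2560)
T_A = V + ((C−V)·d_A)·d_A = V + 3.9532·d_A = (-18.4408,-6.3744)
T_B = V + ((C−V)·d_B)·d_B = V + 3.9532·d_B = (-18.2235,-10.0242)
sweep = 180° − θ = 124.9102°

center=(-19.2840,-8.2560) T_A=(-18.4408,-6.3744) T_B=(-18.2235,-10.0242) sweep=124.9102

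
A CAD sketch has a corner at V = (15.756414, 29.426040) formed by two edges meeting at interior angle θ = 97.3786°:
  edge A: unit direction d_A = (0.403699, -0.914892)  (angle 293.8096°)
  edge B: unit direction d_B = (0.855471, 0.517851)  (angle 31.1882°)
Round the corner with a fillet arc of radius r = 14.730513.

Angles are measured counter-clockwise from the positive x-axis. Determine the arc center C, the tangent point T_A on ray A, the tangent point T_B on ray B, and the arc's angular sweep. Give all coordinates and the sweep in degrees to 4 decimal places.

bisector direction at 342.4989° = (0.953711,-0.300724)
center distance |VC| = r/sin(θ/2) = 14.730513/sin(48.6893°) = 19.610853
C = V + |VC|·bis = (34.4595,23.5286)
T_A = V + ((C−V)·d_A)·d_A = V + 12.9459·d_A = (20.9827,17.5819)
T_B = V + ((C−V)·d_B)·d_B = V + 12.9459·d_B = (26.8313,36.1301)
sweep = 180° − θ = 82.6214°

center=(34.4595,23.5286) T_A=(20.9827,17.5819) T_B=(26.8313,36.1301) sweep=82.6214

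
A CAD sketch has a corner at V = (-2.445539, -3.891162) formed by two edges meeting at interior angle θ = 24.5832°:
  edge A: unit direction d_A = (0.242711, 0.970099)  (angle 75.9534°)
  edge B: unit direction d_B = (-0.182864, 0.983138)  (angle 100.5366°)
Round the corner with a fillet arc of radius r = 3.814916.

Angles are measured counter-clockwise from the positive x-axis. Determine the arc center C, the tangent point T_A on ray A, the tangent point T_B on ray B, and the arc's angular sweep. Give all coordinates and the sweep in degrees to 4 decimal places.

bisector direction at 88.2450° = (0.030626,0.999531)
center distance |VC| = r/sin(θ/2) = 3.814916/sin(12.2916°) = 17.919899
C = V + |VC|·bis = (-1.8967,14.0203)
T_A = V + ((C−V)·d_A)·d_A = V + 17.5091·d_A = (1.8041,13.0944)
T_B = V + ((C−V)·d_B)·d_B = V + 17.5091·d_B = (-5.6473,13.3227)
sweep = 180° − θ = 155.4168°

center=(-1.8967,14.0203) T_A=(1.8041,13.0944) T_B=(-5.6473,13.3227) sweep=155.4168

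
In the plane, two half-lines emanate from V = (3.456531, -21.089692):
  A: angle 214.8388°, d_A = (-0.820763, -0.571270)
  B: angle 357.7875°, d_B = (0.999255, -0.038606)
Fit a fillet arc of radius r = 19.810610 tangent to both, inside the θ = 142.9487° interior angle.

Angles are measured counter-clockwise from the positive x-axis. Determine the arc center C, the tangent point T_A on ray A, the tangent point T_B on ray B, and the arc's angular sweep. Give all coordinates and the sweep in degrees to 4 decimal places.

center=(9.3252,-41.1418) T_A=(-1.9920,-24.8820) T_B=(10.0900,-21.3460) sweep=37.0513

bisector direction at 286.3132° = (0.280887,-0.959741)
center distance |VC| = r/sin(θ/2) = 19.810610/sin(71.4744°) = 20.893268
C = V + |VC|·bis = (9.3252,-41.1418)
T_A = V + ((C−V)·d_A)·d_A = V + 6.6384·d_A = (-1.9920,-24.8820)
T_B = V + ((C−V)·d_B)·d_B = V + 6.6384·d_B = (10.0900,-21.3460)
sweep = 180° − θ = 37.0513°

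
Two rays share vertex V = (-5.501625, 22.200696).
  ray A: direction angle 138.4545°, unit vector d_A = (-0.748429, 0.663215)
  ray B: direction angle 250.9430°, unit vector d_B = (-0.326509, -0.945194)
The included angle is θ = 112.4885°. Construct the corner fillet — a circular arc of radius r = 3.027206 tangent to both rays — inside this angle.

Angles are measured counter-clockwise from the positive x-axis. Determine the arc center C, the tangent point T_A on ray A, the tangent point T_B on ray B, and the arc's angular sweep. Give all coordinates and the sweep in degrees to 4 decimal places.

center=(-9.0235,21.2768) T_A=(-7.0158,23.5425) T_B=(-6.1622,20.2884) sweep=67.5115

bisector direction at 194.6987° = (-0.967273,-0.253737)
center distance |VC| = r/sin(θ/2) = 3.027206/sin(56.2443°) = 3.641034
C = V + |VC|·bis = (-9.0235,21.2768)
T_A = V + ((C−V)·d_A)·d_A = V + 2.0232·d_A = (-7.0158,23.5425)
T_B = V + ((C−V)·d_B)·d_B = V + 2.0232·d_B = (-6.1622,20.2884)
sweep = 180° − θ = 67.5115°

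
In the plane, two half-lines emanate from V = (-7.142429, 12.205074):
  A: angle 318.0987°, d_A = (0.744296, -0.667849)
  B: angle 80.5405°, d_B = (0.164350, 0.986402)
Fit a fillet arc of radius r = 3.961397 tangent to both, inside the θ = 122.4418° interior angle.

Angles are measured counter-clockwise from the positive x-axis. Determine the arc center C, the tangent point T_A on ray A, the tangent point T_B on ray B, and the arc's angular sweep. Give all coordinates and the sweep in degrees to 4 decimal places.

bisector direction at 19.3196° = (0.943688,0.330837)
center distance |VC| = r/sin(θ/2) = 3.961397/sin(61.2209°) = 4.519654
C = V + |VC|·bis = (-2.8773,13.7003)
T_A = V + ((C−V)·d_A)·d_A = V + 2.1759·d_A = (-5.5229,10.7519)
T_B = V + ((C−V)·d_B)·d_B = V + 2.1759·d_B = (-6.7848,14.3514)
sweep = 180° − θ = 57.5582°

center=(-2.8773,13.7003) T_A=(-5.5229,10.7519) T_B=(-6.7848,14.3514) sweep=57.5582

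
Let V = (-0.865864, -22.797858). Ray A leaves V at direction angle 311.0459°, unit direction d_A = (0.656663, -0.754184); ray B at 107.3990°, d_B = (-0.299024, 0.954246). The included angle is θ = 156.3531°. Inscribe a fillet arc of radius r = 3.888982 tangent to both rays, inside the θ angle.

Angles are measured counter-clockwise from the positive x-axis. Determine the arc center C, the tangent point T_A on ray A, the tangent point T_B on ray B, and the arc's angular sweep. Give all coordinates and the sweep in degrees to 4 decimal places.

bisector direction at 29.2225° = (0.872731,0.488202)
center distance |VC| = r/sin(θ/2) = 3.888982/sin(78.1766°) = 3.973281
C = V + |VC|·bis = (2.6017,-20.8581)
T_A = V + ((C−V)·d_A)·d_A = V + 0.8141·d_A = (-0.3313,-23.4118)
T_B = V + ((C−V)·d_B)·d_B = V + 0.8141·d_B = (-1.1093,-22.0210)
sweep = 180° − θ = 23.6469°

center=(2.6017,-20.8581) T_A=(-0.3313,-23.4118) T_B=(-1.1093,-22.0210) sweep=23.6469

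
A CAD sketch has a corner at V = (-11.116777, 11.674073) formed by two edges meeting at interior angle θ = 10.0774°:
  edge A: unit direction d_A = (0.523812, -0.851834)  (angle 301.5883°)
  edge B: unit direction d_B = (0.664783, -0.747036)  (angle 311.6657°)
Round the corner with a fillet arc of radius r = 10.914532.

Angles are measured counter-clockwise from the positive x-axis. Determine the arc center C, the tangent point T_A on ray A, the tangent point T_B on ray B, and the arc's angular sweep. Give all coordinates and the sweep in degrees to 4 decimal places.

center=(63.0236,-88.0578) T_A=(53.7262,-93.7750) T_B=(71.1771,-80.8020) sweep=169.9226

bisector direction at 306.6270° = (0.596603,-0.802536)
center distance |VC| = r/sin(θ/2) = 10.914532/sin(5.0387°) = 124.270826
C = V + |VC|·bis = (63.0236,-88.0578)
T_A = V + ((C−V)·d_A)·d_A = V + 123.7906·d_A = (53.7262,-93.7750)
T_B = V + ((C−V)·d_B)·d_B = V + 123.7906·d_B = (71.1771,-80.8020)
sweep = 180° − θ = 169.9226°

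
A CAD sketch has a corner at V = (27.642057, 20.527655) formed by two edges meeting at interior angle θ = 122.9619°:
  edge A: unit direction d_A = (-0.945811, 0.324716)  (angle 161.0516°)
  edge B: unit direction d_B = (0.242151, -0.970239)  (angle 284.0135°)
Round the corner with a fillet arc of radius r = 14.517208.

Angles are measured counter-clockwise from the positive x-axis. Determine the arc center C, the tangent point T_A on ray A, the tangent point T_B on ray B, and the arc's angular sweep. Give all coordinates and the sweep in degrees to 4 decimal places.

center=(15.4671,9.3586) T_A=(20.1811,23.0892) T_B=(29.5522,12.8740) sweep=57.0381

bisector direction at 222.5326° = (-0.736893,-0.676009)
center distance |VC| = r/sin(θ/2) = 14.517208/sin(61.4809°) = 16.522016
C = V + |VC|·bis = (15.4671,9.3586)
T_A = V + ((C−V)·d_A)·d_A = V + 7.8885·d_A = (20.1811,23.0892)
T_B = V + ((C−V)·d_B)·d_B = V + 7.8885·d_B = (29.5522,12.8740)
sweep = 180° − θ = 57.0381°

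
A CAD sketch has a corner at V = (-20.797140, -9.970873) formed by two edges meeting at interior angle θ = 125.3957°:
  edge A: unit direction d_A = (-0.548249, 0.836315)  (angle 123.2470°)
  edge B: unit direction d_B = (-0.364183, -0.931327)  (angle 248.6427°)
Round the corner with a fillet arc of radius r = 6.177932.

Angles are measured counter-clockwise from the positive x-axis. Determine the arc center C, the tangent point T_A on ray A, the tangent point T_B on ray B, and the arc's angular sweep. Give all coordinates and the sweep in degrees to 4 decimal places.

center=(-27.7122,-10.6909) T_A=(-22.5455,-7.3039) T_B=(-21.9585,-12.9408) sweep=54.6043

bisector direction at 185.9449° = (-0.994622,-0.103571)
center distance |VC| = r/sin(θ/2) = 6.177932/sin(62.6979°) = 6.952433
C = V + |VC|·bis = (-27.7122,-10.6909)
T_A = V + ((C−V)·d_A)·d_A = V + 3.1890·d_A = (-22.5455,-7.3039)
T_B = V + ((C−V)·d_B)·d_B = V + 3.1890·d_B = (-21.9585,-12.9408)
sweep = 180° − θ = 54.6043°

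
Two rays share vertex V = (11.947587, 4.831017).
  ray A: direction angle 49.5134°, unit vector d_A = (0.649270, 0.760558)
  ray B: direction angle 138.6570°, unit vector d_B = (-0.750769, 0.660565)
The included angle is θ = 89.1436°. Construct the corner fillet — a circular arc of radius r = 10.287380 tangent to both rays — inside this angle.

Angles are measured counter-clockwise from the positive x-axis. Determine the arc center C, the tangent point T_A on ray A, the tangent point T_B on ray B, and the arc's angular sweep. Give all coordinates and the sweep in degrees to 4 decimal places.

bisector direction at 94.0852° = (-0.071240,0.997459)
center distance |VC| = r/sin(θ/2) = 10.287380/sin(44.5718°) = 14.658511
C = V + |VC|·bis = (10.9033,19.4523)
T_A = V + ((C−V)·d_A)·d_A = V + 10.4423·d_A = (18.7275,12.7730)
T_B = V + ((C−V)·d_B)·d_B = V + 10.4423·d_B = (4.1078,11.7288)
sweep = 180° − θ = 90.8564°

center=(10.9033,19.4523) T_A=(18.7275,12.7730) T_B=(4.1078,11.7288) sweep=90.8564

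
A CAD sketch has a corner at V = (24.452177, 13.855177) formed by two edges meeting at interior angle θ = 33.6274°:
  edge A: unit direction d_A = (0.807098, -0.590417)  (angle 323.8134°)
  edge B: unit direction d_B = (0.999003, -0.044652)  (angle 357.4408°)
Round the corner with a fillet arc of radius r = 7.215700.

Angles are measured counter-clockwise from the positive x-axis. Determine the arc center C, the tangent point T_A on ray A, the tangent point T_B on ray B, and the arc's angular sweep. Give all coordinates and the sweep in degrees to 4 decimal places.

bisector direction at 340.6271° = (0.943380,-0.331715)
center distance |VC| = r/sin(θ/2) = 7.215700/sin(16.8137°) = 24.945318
C = V + |VC|·bis = (47.9851,5.5804)
T_A = V + ((C−V)·d_A)·d_A = V + 23.8789·d_A = (43.7248,-0.2433)
T_B = V + ((C−V)·d_B)·d_B = V + 23.8789·d_B = (48.3073,12.7889)
sweep = 180° − θ = 146.3726°

center=(47.9851,5.5804) T_A=(43.7248,-0.2433) T_B=(48.3073,12.7889) sweep=146.3726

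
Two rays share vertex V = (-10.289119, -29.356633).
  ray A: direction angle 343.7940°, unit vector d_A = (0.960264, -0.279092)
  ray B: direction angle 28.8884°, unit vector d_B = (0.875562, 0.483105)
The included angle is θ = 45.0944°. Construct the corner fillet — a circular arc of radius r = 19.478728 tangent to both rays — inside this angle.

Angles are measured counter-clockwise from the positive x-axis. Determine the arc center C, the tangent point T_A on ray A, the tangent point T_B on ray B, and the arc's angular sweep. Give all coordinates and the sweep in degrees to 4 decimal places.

bisector direction at 6.3412° = (0.993882,0.110449)
center distance |VC| = r/sin(θ/2) = 19.478728/sin(22.5472°) = 50.799356
C = V + |VC|·bis = (40.1994,-23.7459)
T_A = V + ((C−V)·d_A)·d_A = V + 46.9165·d_A = (34.7631,-42.4506)
T_B = V + ((C−V)·d_B)·d_B = V + 46.9165·d_B = (30.7892,-6.6911)
sweep = 180° − θ = 134.9056°

center=(40.1994,-23.7459) T_A=(34.7631,-42.4506) T_B=(30.7892,-6.6911) sweep=134.9056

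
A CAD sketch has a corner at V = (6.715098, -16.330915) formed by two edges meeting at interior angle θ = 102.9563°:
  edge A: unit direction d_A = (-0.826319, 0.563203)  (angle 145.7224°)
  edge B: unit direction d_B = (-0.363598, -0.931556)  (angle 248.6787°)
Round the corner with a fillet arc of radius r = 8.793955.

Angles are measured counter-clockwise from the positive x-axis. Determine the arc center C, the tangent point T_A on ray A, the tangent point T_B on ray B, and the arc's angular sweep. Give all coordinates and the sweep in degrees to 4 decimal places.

bisector direction at 197.2005° = (-0.955276,-0.295717)
center distance |VC| = r/sin(θ/2) = 8.793955/sin(51.4781°) = 11.240138
C = V + |VC|·bis = (-4.0223,-19.6548)
T_A = V + ((C−V)·d_A)·d_A = V + 7.0005·d_A = (0.9305,-12.3882)
T_B = V + ((C−V)·d_B)·d_B = V + 7.0005·d_B = (4.1697,-22.8523)
sweep = 180° − θ = 77.0437°

center=(-4.0223,-19.6548) T_A=(0.9305,-12.3882) T_B=(4.1697,-22.8523) sweep=77.0437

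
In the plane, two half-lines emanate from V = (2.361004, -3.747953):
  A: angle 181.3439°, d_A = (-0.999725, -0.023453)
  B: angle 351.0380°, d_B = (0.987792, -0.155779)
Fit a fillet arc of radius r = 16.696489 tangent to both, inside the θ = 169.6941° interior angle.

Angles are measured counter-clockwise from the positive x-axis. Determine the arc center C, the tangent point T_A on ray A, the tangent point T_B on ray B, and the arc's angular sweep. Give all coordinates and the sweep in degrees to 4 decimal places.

bisector direction at 266.1909° = (-0.066432,-0.997791)
center distance |VC| = r/sin(θ/2) = 16.696489/sin(84.8470°) = 16.764242
C = V + |VC|·bis = (1.2473,-20.4752)
T_A = V + ((C−V)·d_A)·d_A = V + 1.5057·d_A = (0.8557,-3.7833)
T_B = V + ((C−V)·d_B)·d_B = V + 1.5057·d_B = (3.8483,-3.9825)
sweep = 180° − θ = 10.3059°

center=(1.2473,-20.4752) T_A=(0.8557,-3.7833) T_B=(3.8483,-3.9825) sweep=10.3059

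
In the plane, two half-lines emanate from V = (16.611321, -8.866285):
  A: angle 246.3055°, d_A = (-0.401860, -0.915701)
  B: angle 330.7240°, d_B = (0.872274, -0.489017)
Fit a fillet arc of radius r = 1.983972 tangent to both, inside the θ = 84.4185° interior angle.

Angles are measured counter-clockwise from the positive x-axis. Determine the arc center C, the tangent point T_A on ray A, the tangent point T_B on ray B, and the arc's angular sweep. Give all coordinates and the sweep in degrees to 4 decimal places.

center=(17.5491,-11.6665) T_A=(15.7323,-10.8692) T_B=(18.5193,-9.9359) sweep=95.5815

bisector direction at 288.5148° = (0.317549,-0.948242)
center distance |VC| = r/sin(θ/2) = 1.983972/sin(42.2092°) = 2.953042
C = V + |VC|·bis = (17.5491,-11.6665)
T_A = V + ((C−V)·d_A)·d_A = V + 2.1873·d_A = (15.7323,-10.8692)
T_B = V + ((C−V)·d_B)·d_B = V + 2.1873·d_B = (18.5193,-9.9359)
sweep = 180° − θ = 95.5815°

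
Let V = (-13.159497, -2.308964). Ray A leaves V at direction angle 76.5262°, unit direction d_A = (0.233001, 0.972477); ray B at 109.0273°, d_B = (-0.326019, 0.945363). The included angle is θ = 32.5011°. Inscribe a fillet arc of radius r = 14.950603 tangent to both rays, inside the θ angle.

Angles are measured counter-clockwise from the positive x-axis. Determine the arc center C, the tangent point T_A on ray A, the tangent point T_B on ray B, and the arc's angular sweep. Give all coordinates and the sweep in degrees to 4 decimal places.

bisector direction at 92.7768° = (-0.048444,0.998826)
center distance |VC| = r/sin(θ/2) = 14.950603/sin(16.2506°) = 53.425878
C = V + |VC|·bis = (-15.7477,51.0542)
T_A = V + ((C−V)·d_A)·d_A = V + 51.2914·d_A = (-1.2086,47.5707)
T_B = V + ((C−V)·d_B)·d_B = V + 51.2914·d_B = (-29.8814,46.1800)
sweep = 180° − θ = 147.4989°

center=(-15.7477,51.0542) T_A=(-1.2086,47.5707) T_B=(-29.8814,46.1800) sweep=147.4989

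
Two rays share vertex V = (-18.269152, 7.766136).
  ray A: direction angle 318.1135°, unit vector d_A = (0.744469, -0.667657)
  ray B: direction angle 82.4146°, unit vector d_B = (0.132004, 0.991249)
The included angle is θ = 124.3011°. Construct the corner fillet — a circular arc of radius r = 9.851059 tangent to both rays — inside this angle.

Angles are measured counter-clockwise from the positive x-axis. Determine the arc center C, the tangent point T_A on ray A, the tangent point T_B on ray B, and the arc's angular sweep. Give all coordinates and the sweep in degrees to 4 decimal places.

center=(-7.8173,11.6250) T_A=(-14.3944,4.2912) T_B=(-17.5821,12.9253) sweep=55.6989

bisector direction at 20.2640° = (0.938106,0.346347)
center distance |VC| = r/sin(θ/2) = 9.851059/sin(62.1506°) = 11.141487
C = V + |VC|·bis = (-7.8173,11.6250)
T_A = V + ((C−V)·d_A)·d_A = V + 5.2047·d_A = (-14.3944,4.2912)
T_B = V + ((C−V)·d_B)·d_B = V + 5.2047·d_B = (-17.5821,12.9253)
sweep = 180° − θ = 55.6989°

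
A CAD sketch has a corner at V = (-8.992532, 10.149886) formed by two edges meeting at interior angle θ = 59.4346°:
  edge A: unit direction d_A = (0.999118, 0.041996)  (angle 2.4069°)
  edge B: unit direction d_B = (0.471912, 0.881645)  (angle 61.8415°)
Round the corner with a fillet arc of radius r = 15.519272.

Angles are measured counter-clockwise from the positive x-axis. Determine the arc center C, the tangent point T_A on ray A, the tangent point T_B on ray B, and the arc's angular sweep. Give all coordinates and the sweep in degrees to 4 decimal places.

bisector direction at 32.1242° = (0.846897,0.531756)
center distance |VC| = r/sin(θ/2) = 15.519272/sin(29.7173°) = 31.306470
C = V + |VC|·bis = (17.5208,26.7973)
T_A = V + ((C−V)·d_A)·d_A = V + 27.1891·d_A = (18.1726,11.2917)
T_B = V + ((C−V)·d_B)·d_B = V + 27.1891·d_B = (3.8383,34.1210)
sweep = 180° − θ = 120.5654°

center=(17.5208,26.7973) T_A=(18.1726,11.2917) T_B=(3.8383,34.1210) sweep=120.5654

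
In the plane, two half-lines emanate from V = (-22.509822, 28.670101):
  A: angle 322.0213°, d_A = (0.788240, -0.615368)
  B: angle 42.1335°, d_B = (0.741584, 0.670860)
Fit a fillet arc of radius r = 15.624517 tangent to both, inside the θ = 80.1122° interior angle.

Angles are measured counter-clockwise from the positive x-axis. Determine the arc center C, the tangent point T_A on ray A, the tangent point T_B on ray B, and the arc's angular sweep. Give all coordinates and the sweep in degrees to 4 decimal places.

bisector direction at 2.0774° = (0.999343,0.036250)
center distance |VC| = r/sin(θ/2) = 15.624517/sin(40.0561°) = 24.279114
C = V + |VC|·bis = (1.7533,29.5502)
T_A = V + ((C−V)·d_A)·d_A = V + 18.5836·d_A = (-7.8615,17.2343)
T_B = V + ((C−V)·d_B)·d_B = V + 18.5836·d_B = (-8.7285,41.1371)
sweep = 180° − θ = 99.8878°

center=(1.7533,29.5502) T_A=(-7.8615,17.2343) T_B=(-8.7285,41.1371) sweep=99.8878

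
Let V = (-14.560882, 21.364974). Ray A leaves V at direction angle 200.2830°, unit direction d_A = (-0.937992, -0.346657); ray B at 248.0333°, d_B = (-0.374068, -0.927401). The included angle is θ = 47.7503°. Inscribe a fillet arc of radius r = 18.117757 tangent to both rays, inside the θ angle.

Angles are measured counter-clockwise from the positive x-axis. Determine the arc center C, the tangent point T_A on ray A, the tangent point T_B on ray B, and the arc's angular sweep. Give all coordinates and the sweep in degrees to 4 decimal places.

center=(-46.6750,-9.8190) T_A=(-52.9557,7.1753) T_B=(-29.8726,-16.5963) sweep=132.2497

bisector direction at 224.1581° = (-0.717420,-0.696641)
center distance |VC| = r/sin(θ/2) = 18.117757/sin(23.8752°) = 44.763384
C = V + |VC|·bis = (-46.6750,-9.8190)
T_A = V + ((C−V)·d_A)·d_A = V + 40.9330·d_A = (-52.9557,7.1753)
T_B = V + ((C−V)·d_B)·d_B = V + 40.9330·d_B = (-29.8726,-16.5963)
sweep = 180° − θ = 132.2497°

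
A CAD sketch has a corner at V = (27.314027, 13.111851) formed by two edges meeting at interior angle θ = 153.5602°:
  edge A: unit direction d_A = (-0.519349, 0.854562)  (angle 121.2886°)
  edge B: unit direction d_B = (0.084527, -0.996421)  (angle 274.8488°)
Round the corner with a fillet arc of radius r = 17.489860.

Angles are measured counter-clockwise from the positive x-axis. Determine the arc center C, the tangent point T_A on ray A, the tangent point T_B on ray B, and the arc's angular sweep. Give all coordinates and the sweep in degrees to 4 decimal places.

center=(10.2340,7.5396) T_A=(25.1802,16.6229) T_B=(27.6613,9.0179) sweep=26.4398

bisector direction at 198.0687° = (-0.950685,-0.310157)
center distance |VC| = r/sin(θ/2) = 17.489860/sin(76.7801°) = 17.965966
C = V + |VC|·bis = (10.2340,7.5396)
T_A = V + ((C−V)·d_A)·d_A = V + 4.1086·d_A = (25.1802,16.6229)
T_B = V + ((C−V)·d_B)·d_B = V + 4.1086·d_B = (27.6613,9.0179)
sweep = 180° − θ = 26.4398°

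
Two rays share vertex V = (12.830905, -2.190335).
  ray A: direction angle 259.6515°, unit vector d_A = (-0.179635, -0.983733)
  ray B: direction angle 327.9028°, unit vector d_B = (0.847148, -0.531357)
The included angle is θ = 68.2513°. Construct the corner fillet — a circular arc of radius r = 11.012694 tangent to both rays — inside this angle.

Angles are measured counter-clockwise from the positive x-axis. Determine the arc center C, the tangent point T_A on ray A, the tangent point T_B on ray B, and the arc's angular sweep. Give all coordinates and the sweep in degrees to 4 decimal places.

bisector direction at 293.7772° = (0.403180,-0.915121)
center distance |VC| = r/sin(θ/2) = 11.012694/sin(34.1257°) = 19.630133
C = V + |VC|·bis = (20.7454,-20.1543)
T_A = V + ((C−V)·d_A)·d_A = V + 16.2500·d_A = (9.9118,-18.1760)
T_B = V + ((C−V)·d_B)·d_B = V + 16.2500·d_B = (26.5971,-10.8249)
sweep = 180° − θ = 111.7487°

center=(20.7454,-20.1543) T_A=(9.9118,-18.1760) T_B=(26.5971,-10.8249) sweep=111.7487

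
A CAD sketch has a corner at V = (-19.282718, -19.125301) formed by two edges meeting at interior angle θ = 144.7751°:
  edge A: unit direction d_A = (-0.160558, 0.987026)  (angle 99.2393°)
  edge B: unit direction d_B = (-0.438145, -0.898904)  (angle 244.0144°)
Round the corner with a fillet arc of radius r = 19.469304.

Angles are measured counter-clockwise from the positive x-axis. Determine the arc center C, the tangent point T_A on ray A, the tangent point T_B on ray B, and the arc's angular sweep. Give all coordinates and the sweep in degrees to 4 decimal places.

center=(-39.4918,-16.1508) T_A=(-20.2751,-13.0248) T_B=(-21.9908,-24.6811) sweep=35.2249

bisector direction at 171.6269° = (-0.989341,0.145619)
center distance |VC| = r/sin(θ/2) = 19.469304/sin(72.3876°) = 20.426812
C = V + |VC|·bis = (-39.4918,-16.1508)
T_A = V + ((C−V)·d_A)·d_A = V + 6.1807·d_A = (-20.2751,-13.0248)
T_B = V + ((C−V)·d_B)·d_B = V + 6.1807·d_B = (-21.9908,-24.6811)
sweep = 180° − θ = 35.2249°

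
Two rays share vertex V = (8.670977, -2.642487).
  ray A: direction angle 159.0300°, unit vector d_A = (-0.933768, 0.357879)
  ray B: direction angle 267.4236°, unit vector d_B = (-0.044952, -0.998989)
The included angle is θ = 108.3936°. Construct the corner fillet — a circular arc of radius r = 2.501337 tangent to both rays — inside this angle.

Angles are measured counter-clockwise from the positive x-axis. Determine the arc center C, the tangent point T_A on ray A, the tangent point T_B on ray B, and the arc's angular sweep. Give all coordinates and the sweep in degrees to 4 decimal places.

center=(6.0911,-4.3325) T_A=(6.9862,-1.9968) T_B=(8.5899,-4.4449) sweep=71.6064

bisector direction at 213.2268° = (-0.836508,-0.547955)
center distance |VC| = r/sin(θ/2) = 2.501337/sin(54.1968°) = 3.084144
C = V + |VC|·bis = (6.0911,-4.3325)
T_A = V + ((C−V)·d_A)·d_A = V + 1.8042·d_A = (6.9862,-1.9968)
T_B = V + ((C−V)·d_B)·d_B = V + 1.8042·d_B = (8.5899,-4.4449)
sweep = 180° − θ = 71.6064°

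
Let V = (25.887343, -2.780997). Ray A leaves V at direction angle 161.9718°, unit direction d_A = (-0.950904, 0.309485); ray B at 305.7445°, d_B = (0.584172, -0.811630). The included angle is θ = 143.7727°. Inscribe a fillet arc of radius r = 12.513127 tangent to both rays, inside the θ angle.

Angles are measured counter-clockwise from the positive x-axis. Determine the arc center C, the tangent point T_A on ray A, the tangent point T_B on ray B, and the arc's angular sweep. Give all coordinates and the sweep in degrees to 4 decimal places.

center=(18.1225,-13.4130) T_A=(21.9951,-1.5142) T_B=(28.2785,-6.1032) sweep=36.2273

bisector direction at 233.8581° = (-0.589786,-0.807559)
center distance |VC| = r/sin(θ/2) = 12.513127/sin(71.8863°) = 13.165591
C = V + |VC|·bis = (18.1225,-13.4130)
T_A = V + ((C−V)·d_A)·d_A = V + 4.0932·d_A = (21.9951,-1.5142)
T_B = V + ((C−V)·d_B)·d_B = V + 4.0932·d_B = (28.2785,-6.1032)
sweep = 180° − θ = 36.2273°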